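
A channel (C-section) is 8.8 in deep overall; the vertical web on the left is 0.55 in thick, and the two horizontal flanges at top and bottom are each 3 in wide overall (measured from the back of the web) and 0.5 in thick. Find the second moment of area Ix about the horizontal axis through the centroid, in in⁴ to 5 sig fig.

Ix ≈ 73.480 in⁴

Split into non-overlapping primitives; take the origin at the lower-left of the bounding box.
Web: 0.55 × 8.8, A = 4.84 in², y = 4.4 in, Ī = 31.23413 in⁴.
Top flange (beyond web): 2.45 × 0.5, A = 1.225 in², y = 8.55 in, Ī = 0.02552083 in⁴.
Bottom flange (beyond web): 2.45 × 0.5, A = 1.225 in², y = 0.25 in, Ī = 0.02552083 in⁴.
By symmetry the centroid is at mid-height, ȳ = 4.4 in.
Transfer each piece to the horizontal axis through the centroid using Ī + A·d² with d = y − 4.4:
  web: d = 0 in → contributes +31.23413 in⁴
  top flange (beyond web): d = 4.15 in → contributes +21.12308 in⁴
  bottom flange (beyond web): d = -4.15 in → contributes +21.12308 in⁴
Total I = 73.4803 in⁴.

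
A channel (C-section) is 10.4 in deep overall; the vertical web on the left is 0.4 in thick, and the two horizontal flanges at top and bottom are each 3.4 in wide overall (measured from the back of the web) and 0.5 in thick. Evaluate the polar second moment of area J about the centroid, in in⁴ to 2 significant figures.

J ≈ 120 in⁴

Treat the section as a set of non-overlapping primitives; coordinates are from the bounding-box lower-left.
Web: 0.4 × 10.4, A = 4.16 in², y = 5.2 in, Ī = 37.5 in⁴.
Top flange (beyond web): 3 × 0.5, A = 1.5 in², y = 10.15 in, Ī = 0.03125 in⁴.
Bottom flange (beyond web): 3 × 0.5, A = 1.5 in², y = 0.25 in, Ī = 0.03125 in⁴.
By symmetry the centroid is at mid-height, ȳ = 5.2 in.
Transfer each piece to the centroidal x-axis using Ī + A·d² with d = y − 5.2:
  web: d = 0 in → contributes +37.5 in⁴
  top flange (beyond web): d = 4.95 in → contributes +36.79 in⁴
  bottom flange (beyond web): d = -4.95 in → contributes +36.79 in⁴
Total I = 111.1 in⁴.
For the y-axis: x̄ = 0.9123 in.
Repeating about the centroidal y-axis gives I_y = 7.343 in⁴.
Polar second moment: J = I_x + I_y = 118.4 in⁴.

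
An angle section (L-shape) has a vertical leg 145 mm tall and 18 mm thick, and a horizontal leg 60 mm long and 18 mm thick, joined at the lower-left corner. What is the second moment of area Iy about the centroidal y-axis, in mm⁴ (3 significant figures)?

Iy ≈ 7.09 × 10⁵ mm⁴

Split into non-overlapping primitives; take the origin at the lower-left of the bounding box.
Vertical leg: 18 × 145, A = 2 610 mm², x = 9 mm, Ī = 70 470 mm⁴.
Horizontal leg (remainder): 42 × 18, A = 756 mm², x = 39 mm, Ī = 111 132 mm⁴.
Centroid: x̄ = ΣA·x / ΣA = 15.738 mm.
Transfer each piece to the centroidal y-axis using Ī + A·d² with d = x − 15.738:
  vertical leg: d = -6.738 mm → contributes +188 965 mm⁴
  horizontal leg (remainder): d = 23.262 mm → contributes +520 220 mm⁴
Total I = 709 185 mm⁴.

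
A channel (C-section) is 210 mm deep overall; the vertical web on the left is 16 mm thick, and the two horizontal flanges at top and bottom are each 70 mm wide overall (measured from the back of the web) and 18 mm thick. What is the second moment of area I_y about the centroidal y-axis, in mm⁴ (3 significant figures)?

I_y ≈ 2.05 × 10⁶ mm⁴

Break the section into simple shapes (no overlaps), measuring from the bottom-left corner of the bounding box.
Web: 16 × 210, A = 3 360 mm², x = 8 mm, Ī = 71 680 mm⁴.
Top flange (beyond web): 54 × 18, A = 972 mm², x = 43 mm, Ī = 236 196 mm⁴.
Bottom flange (beyond web): 54 × 18, A = 972 mm², x = 43 mm, Ī = 236 196 mm⁴.
Centroid: x̄ = ΣA·x / ΣA = 20.828 mm.
Transfer each piece to the centroidal y-axis using Ī + A·d² with d = x − 20.828:
  web: d = -12.828 mm → contributes +624 598 mm⁴
  top flange (beyond web): d = 22.172 mm → contributes +714 027 mm⁴
  bottom flange (beyond web): d = 22.172 mm → contributes +714 027 mm⁴
Total I = 2 052 651 mm⁴.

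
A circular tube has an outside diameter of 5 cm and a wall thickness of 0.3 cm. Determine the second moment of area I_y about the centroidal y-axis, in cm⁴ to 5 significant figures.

Break the section into simple shapes (no overlaps), measuring from the bottom-left corner of the bounding box.
Outer circle: ⌀5, A = 19.63495 cm², x = 2.5 cm, Ī = 30.67962 cm⁴.
Bore (subtracted): ⌀4.4, A = 15.20531 cm², x = 2.5 cm, Ī = 18.39842 cm⁴.
By symmetry the centroid is at mid-width, x̄ = 2.5 cm.
All pieces are centred on the centroidal y-axis, so I = ΣĪ (holes subtracted) = 12.28119 cm⁴.

I_y ≈ 12.281 cm⁴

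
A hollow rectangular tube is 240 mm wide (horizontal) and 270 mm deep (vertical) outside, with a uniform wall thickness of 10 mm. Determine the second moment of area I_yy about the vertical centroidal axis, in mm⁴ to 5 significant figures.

Break the section into simple shapes (no overlaps), measuring from the bottom-left corner of the bounding box.
Outer rectangle: 240 × 270, A = 64 800 mm², x = 120 mm, Ī = 311 040 000 mm⁴.
Inner void (subtracted): 220 × 250, A = 55 000 mm², x = 120 mm, Ī = 221 833 333 mm⁴.
By symmetry the centroid is at mid-width, x̄ = 120 mm.
All pieces are centred on the vertical centroidal axis, so I = ΣĪ (holes subtracted) = 89 206 667 mm⁴.

I_yy ≈ 8.9207 × 10⁷ mm⁴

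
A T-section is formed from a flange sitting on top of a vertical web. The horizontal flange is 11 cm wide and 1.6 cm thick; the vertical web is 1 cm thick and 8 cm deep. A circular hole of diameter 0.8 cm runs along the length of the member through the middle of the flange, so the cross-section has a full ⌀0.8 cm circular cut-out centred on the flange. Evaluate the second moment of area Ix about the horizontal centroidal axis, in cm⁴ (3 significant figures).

Split into non-overlapping primitives; take the origin at the lower-left of the bounding box.
Flange: 11 × 1.6, A = 17.6 cm², y = 8.8 cm, Ī = 3.7547 cm⁴.
Web: 1 × 8, A = 8 cm², y = 4 cm, Ī = 42.667 cm⁴.
Hole (subtracted): ⌀0.8, A = 0.50265 cm², y = 8.8 cm, Ī = 0.020106 cm⁴.
Centroid: ȳ = ΣA·y / ΣA = 7.27 cm.
Transfer each piece to the horizontal centroidal axis using Ī + A·d² with d = y − 7.27:
  flange: d = 1.53 cm → contributes +44.957 cm⁴
  web: d = -3.27 cm → contributes +128.21 cm⁴
  hole: d = 1.53 cm → contributes −1.1968 cm⁴
Total I = 171.97 cm⁴.

Ix ≈ 172 cm⁴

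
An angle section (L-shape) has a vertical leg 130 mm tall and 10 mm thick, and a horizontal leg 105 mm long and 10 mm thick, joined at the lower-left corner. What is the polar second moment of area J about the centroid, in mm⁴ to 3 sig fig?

J ≈ 6.05 × 10⁶ mm⁴

Treat the section as a set of non-overlapping primitives; coordinates are from the bounding-box lower-left.
Vertical leg: 10 × 130, A = 1 300 mm², y = 65 mm, Ī = 1 830 833 mm⁴.
Horizontal leg (remainder): 95 × 10, A = 950 mm², y = 5 mm, Ī = 7916.7 mm⁴.
Centroid: ȳ = ΣA·y / ΣA = 39.667 mm.
Transfer each piece to the centroidal x-axis using Ī + A·d² with d = y − 39.667:
  vertical leg: d = 25.333 mm → contributes +2 665 144 mm⁴
  horizontal leg (remainder): d = -34.667 mm → contributes +1 149 606 mm⁴
Total I = 3 814 750 mm⁴.
For the y-axis: x̄ = 27.167 mm.
Repeating about the centroidal y-axis gives I_y = 2 238 188 mm⁴.
Polar second moment: J = I_x + I_y = 6 052 938 mm⁴.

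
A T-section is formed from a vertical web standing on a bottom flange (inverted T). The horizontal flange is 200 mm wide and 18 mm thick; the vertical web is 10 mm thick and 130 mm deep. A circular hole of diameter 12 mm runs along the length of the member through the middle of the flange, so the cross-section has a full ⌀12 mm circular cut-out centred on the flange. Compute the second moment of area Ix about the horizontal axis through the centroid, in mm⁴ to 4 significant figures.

Ix ≈ 7.113 × 10⁶ mm⁴

Decompose the section into non-overlapping parts with the origin at the bottom-left of its bounding rectangle.
Flange: 200 × 18, A = 3 600 mm², y = 9 mm, Ī = 97 200 mm⁴.
Web: 10 × 130, A = 1 300 mm², y = 83 mm, Ī = 1 830 833 mm⁴.
Hole (subtracted): ⌀12, A = 113.097 mm², y = 9 mm, Ī = 1017.88 mm⁴.
Centroid: ȳ = ΣA·y / ΣA = 29.0965 mm.
Transfer each piece to the horizontal axis through the centroid using Ī + A·d² with d = y − 29.0965:
  flange: d = -20.0965 mm → contributes +1 551 130 mm⁴
  web: d = 53.9035 mm → contributes +5 608 097 mm⁴
  hole: d = -20.0965 mm → contributes −46694.4 mm⁴
Total I = 7 112 532 mm⁴.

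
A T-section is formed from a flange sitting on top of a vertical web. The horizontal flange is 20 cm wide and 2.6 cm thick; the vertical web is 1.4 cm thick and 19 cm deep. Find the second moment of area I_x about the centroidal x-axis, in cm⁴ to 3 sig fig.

I_x ≈ 2880 cm⁴

Treat the section as a set of non-overlapping primitives; coordinates are from the bounding-box lower-left.
Flange: 20 × 2.6, A = 52 cm², y = 20.3 cm, Ī = 29.293 cm⁴.
Web: 1.4 × 19, A = 26.6 cm², y = 9.5 cm, Ī = 800.22 cm⁴.
Centroid: ȳ = ΣA·y / ΣA = 16.645 cm.
Transfer each piece to the centroidal x-axis using Ī + A·d² with d = y − 16.645:
  flange: d = 3.655 cm → contributes +723.95 cm⁴
  web: d = -7.145 cm → contributes +2158.2 cm⁴
Total I = 2882.1 cm⁴.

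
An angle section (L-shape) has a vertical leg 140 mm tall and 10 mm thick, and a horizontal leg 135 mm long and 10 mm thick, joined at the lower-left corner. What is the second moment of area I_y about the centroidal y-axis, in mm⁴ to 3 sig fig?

I_y ≈ 4.65 × 10⁶ mm⁴

Split into non-overlapping primitives; take the origin at the lower-left of the bounding box.
Vertical leg: 10 × 140, A = 1 400 mm², x = 5 mm, Ī = 11 667 mm⁴.
Horizontal leg (remainder): 125 × 10, A = 1 250 mm², x = 72.5 mm, Ī = 1 627 604 mm⁴.
Centroid: x̄ = ΣA·x / ΣA = 36.84 mm.
Transfer each piece to the centroidal y-axis using Ī + A·d² with d = x − 36.84:
  vertical leg: d = -31.84 mm → contributes +1 430 933 mm⁴
  horizontal leg (remainder): d = 35.66 mm → contributes +3 217 182 mm⁴
Total I = 4 648 115 mm⁴.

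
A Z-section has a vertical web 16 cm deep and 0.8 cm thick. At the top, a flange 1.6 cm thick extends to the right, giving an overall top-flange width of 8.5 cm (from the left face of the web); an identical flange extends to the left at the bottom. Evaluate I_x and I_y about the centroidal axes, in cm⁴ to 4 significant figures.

I_x ≈ 1556 cm⁴, I_y ≈ 567.5 cm⁴

Split into non-overlapping primitives; take the origin at the lower-left of the bounding box.
Web: 0.8 × 16, A = 12.8 cm², y = 8 cm, Ī = 273.067 cm⁴.
Top flange (beyond web): 7.7 × 1.6, A = 12.32 cm², y = 15.2 cm, Ī = 2.62827 cm⁴.
Bottom flange (beyond web): 7.7 × 1.6, A = 12.32 cm², y = 0.8 cm, Ī = 2.62827 cm⁴.
Centroid: ȳ = ΣA·y / ΣA = 8 cm.
Transfer each piece to the centroidal x-axis using Ī + A·d² with d = y − 8:
  web: d = 0 cm → contributes +273.067 cm⁴
  top flange (beyond web): d = 7.2 cm → contributes +641.297 cm⁴
  bottom flange (beyond web): d = -7.2 cm → contributes +641.297 cm⁴
Total I = 1555.66 cm⁴.
For the y-axis: x̄ = 8.1 cm.
Repeating about the centroidal y-axis gives I_y = 567.485 cm⁴.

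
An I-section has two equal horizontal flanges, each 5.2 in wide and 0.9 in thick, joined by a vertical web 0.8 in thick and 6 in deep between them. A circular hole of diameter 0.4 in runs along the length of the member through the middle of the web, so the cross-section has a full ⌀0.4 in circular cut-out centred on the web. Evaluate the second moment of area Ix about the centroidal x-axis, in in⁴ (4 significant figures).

Ix ≈ 126.4 in⁴

Split into non-overlapping primitives; take the origin at the lower-left of the bounding box.
Bottom flange: 5.2 × 0.9, A = 4.68 in², y = 0.45 in, Ī = 0.3159 in⁴.
Web: 0.8 × 6, A = 4.8 in², y = 3.9 in, Ī = 14.4 in⁴.
Top flange: 5.2 × 0.9, A = 4.68 in², y = 7.35 in, Ī = 0.3159 in⁴.
Hole (subtracted): ⌀0.4, A = 0.125664 in², y = 3.9 in, Ī = 0.00125664 in⁴.
By symmetry the centroid is at mid-height, ȳ = 3.9 in.
Transfer each piece to the centroidal x-axis using Ī + A·d² with d = y − 3.9:
  bottom flange: d = -3.45 in → contributes +56.0196 in⁴
  web: d = 0 in → contributes +14.4 in⁴
  top flange: d = 3.45 in → contributes +56.0196 in⁴
  hole: d = 0 in → contributes −0.00125664 in⁴
Total I = 126.438 in⁴.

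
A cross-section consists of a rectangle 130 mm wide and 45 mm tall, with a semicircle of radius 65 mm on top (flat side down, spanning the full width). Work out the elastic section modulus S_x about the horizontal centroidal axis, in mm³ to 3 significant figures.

Treat the section as a set of non-overlapping primitives; coordinates are from the bounding-box lower-left.
Rectangular body: 130 × 45, A = 5 850 mm², y = 22.5 mm, Ī = 987 188 mm⁴.
Semicircular cap: semicircle r = 65, A = 6636.6 mm², y = 72.587 mm, Ī = 1 959 230 mm⁴.
Centroid: ȳ = ΣA·y / ΣA = 49.121 mm.
Transfer each piece to the horizontal centroidal axis using Ī + A·d² with d = y − 49.121:
  rectangular body: d = -26.621 mm → contributes +5 132 977 mm⁴
  semicircular cap: d = 23.466 mm → contributes +5 613 634 mm⁴
Total I = 10 746 610 mm⁴.
Extreme fibre distance c = 60.879 mm; S = I/c = 176 524 mm³.

S_x ≈ 1.77 × 10⁵ mm³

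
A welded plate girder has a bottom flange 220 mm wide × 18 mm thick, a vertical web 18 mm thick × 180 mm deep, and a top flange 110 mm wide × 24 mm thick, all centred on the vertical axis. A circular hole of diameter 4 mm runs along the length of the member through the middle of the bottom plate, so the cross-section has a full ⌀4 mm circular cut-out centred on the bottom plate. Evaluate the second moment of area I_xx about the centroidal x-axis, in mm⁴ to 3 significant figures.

Treat the section as a set of non-overlapping primitives; coordinates are from the bounding-box lower-left.
Bottom plate: 220 × 18, A = 3 960 mm², y = 9 mm, Ī = 106 920 mm⁴.
Web plate: 18 × 180, A = 3 240 mm², y = 108 mm, Ī = 8 748 000 mm⁴.
Top plate: 110 × 24, A = 2 640 mm², y = 210 mm, Ī = 126 720 mm⁴.
Hole (subtracted): ⌀4, A = 12.566 mm², y = 9 mm, Ī = 12.566 mm⁴.
Centroid: ȳ = ΣA·y / ΣA = 95.635 mm.
Transfer each piece to the centroidal x-axis using Ī + A·d² with d = y − 95.635:
  bottom plate: d = -86.635 mm → contributes +29 829 208 mm⁴
  web plate: d = 12.365 mm → contributes +9 243 372 mm⁴
  top plate: d = 114.36 mm → contributes +34 656 195 mm⁴
  hole: d = -86.635 mm → contributes −94 331 mm⁴
Total I = 73 634 444 mm⁴.

I_xx ≈ 7.36 × 10⁷ mm⁴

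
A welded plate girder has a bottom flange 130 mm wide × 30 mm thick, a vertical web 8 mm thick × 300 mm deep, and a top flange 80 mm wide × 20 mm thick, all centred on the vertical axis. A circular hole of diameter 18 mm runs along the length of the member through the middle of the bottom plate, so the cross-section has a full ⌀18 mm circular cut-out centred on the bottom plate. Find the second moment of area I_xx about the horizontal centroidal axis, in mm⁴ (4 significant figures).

Decompose the section into non-overlapping parts with the origin at the bottom-left of its bounding rectangle.
Bottom plate: 130 × 30, A = 3 900 mm², y = 15 mm, Ī = 292 500 mm⁴.
Web plate: 8 × 300, A = 2 400 mm², y = 180 mm, Ī = 18 000 000 mm⁴.
Top plate: 80 × 20, A = 1 600 mm², y = 340 mm, Ī = 53333.3 mm⁴.
Hole (subtracted): ⌀18, A = 254.469 mm², y = 15 mm, Ī = 5 153 mm⁴.
Centroid: ȳ = ΣA·y / ΣA = 134.809 mm.
Transfer each piece to the horizontal centroidal axis using Ī + A·d² with d = y − 134.809:
  bottom plate: d = -119.809 mm → contributes +56 273 448 mm⁴
  web plate: d = 45.1914 mm → contributes +22 901 441 mm⁴
  top plate: d = 205.191 mm → contributes +67 418 982 mm⁴
  hole: d = -119.809 mm → contributes −3 657 824 mm⁴
Total I = 142 936 046 mm⁴.

I_xx ≈ 1.429 × 10⁸ mm⁴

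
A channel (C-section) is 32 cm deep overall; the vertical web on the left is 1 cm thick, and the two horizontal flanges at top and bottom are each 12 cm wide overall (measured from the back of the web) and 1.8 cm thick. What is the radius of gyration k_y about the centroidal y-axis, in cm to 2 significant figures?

Treat the section as a set of non-overlapping primitives; coordinates are from the bounding-box lower-left.
Web: 1 × 32, A = 32 cm², x = 0.5 cm, Ī = 2.667 cm⁴.
Top flange (beyond web): 11 × 1.8, A = 19.8 cm², x = 6.5 cm, Ī = 199.7 cm⁴.
Bottom flange (beyond web): 11 × 1.8, A = 19.8 cm², x = 6.5 cm, Ī = 199.7 cm⁴.
Centroid: x̄ = ΣA·x / ΣA = 3.818 cm.
Transfer each piece to the centroidal y-axis using Ī + A·d² with d = x − 3.818:
  web: d = -3.318 cm → contributes +355.1 cm⁴
  top flange (beyond web): d = 2.682 cm → contributes +342 cm⁴
  bottom flange (beyond web): d = 2.682 cm → contributes +342 cm⁴
Total I = 1 039 cm⁴.
Radius of gyration: k = √(I/A) = √(1 039 / 71.6) = 3.81 cm.

k_y ≈ 3.8 cm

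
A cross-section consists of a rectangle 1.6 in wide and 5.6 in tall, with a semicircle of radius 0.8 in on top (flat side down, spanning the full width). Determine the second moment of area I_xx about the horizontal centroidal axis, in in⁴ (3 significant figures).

Split into non-overlapping primitives; take the origin at the lower-left of the bounding box.
Rectangular body: 1.6 × 5.6, A = 8.96 in², y = 2.8 in, Ī = 23.415 in⁴.
Semicircular cap: semicircle r = 0.8, A = 1.0053 in², y = 5.9395 in, Ī = 0.044956 in⁴.
Centroid: ȳ = ΣA·y / ΣA = 3.1167 in.
Transfer each piece to the horizontal centroidal axis using Ī + A·d² with d = y − 3.1167:
  rectangular body: d = -0.31672 in → contributes +24.314 in⁴
  semicircular cap: d = 2.8228 in → contributes +8.0555 in⁴
Total I = 32.37 in⁴.

I_xx ≈ 32.4 in⁴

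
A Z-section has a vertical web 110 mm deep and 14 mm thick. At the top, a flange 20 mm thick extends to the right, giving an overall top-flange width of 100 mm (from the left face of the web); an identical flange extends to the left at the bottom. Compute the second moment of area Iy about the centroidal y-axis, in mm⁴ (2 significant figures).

Iy ≈ 1.1 × 10⁷ mm⁴

Treat the section as a set of non-overlapping primitives; coordinates are from the bounding-box lower-left.
Web: 14 × 110, A = 1 540 mm², x = 93 mm, Ī = 25 153 mm⁴.
Top flange (beyond web): 86 × 20, A = 1 720 mm², x = 143 mm, Ī = 1 060 093 mm⁴.
Bottom flange (beyond web): 86 × 20, A = 1 720 mm², x = 43 mm, Ī = 1 060 093 mm⁴.
Centroid: x̄ = ΣA·x / ΣA = 93 mm.
Transfer each piece to the centroidal y-axis using Ī + A·d² with d = x − 93:
  web: d = 0 mm → contributes +25 153 mm⁴
  top flange (beyond web): d = 50 mm → contributes +5 360 093 mm⁴
  bottom flange (beyond web): d = -50 mm → contributes +5 360 093 mm⁴
Total I = 10 745 340 mm⁴.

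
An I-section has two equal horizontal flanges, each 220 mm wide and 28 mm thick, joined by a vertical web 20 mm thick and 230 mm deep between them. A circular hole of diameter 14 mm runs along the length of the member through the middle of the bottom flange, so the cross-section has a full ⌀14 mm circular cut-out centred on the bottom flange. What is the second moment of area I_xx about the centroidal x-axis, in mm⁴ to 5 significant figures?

I_xx ≈ 2.2351 × 10⁸ mm⁴

Break the section into simple shapes (no overlaps), measuring from the bottom-left corner of the bounding box.
Bottom flange: 220 × 28, A = 6 160 mm², y = 14 mm, Ī = 402453.3 mm⁴.
Web: 20 × 230, A = 4 600 mm², y = 143 mm, Ī = 20 278 333 mm⁴.
Top flange: 220 × 28, A = 6 160 mm², y = 272 mm, Ī = 402453.3 mm⁴.
Hole (subtracted): ⌀14, A = 153.938 mm², y = 14 mm, Ī = 1885.741 mm⁴.
Centroid: ȳ = ΣA·y / ΣA = 144.1844 mm.
Transfer each piece to the centroidal x-axis using Ī + A·d² with d = y − 144.1844:
  bottom flange: d = -130.1844 mm → contributes +104 802 025 mm⁴
  web: d = -1.184417 mm → contributes +20 284 786 mm⁴
  top flange: d = 127.8156 mm → contributes +101 037 285 mm⁴
  hole: d = -130.1844 mm → contributes −2 610 825 mm⁴
Total I = 223 513 271 mm⁴.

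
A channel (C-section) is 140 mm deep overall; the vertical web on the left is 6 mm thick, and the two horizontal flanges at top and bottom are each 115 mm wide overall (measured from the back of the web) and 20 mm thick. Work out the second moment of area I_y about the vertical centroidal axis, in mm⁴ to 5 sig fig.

I_y ≈ 6.6479 × 10⁶ mm⁴

Decompose the section into non-overlapping parts with the origin at the bottom-left of its bounding rectangle.
Web: 6 × 140, A = 840 mm², x = 3 mm, Ī = 2 520 mm⁴.
Top flange (beyond web): 109 × 20, A = 2 180 mm², x = 60.5 mm, Ī = 2 158 382 mm⁴.
Bottom flange (beyond web): 109 × 20, A = 2 180 mm², x = 60.5 mm, Ī = 2 158 382 mm⁴.
Centroid: x̄ = ΣA·x / ΣA = 51.21154 mm.
Transfer each piece to the vertical centroidal axis using Ī + A·d² with d = x − 51.21154:
  web: d = -48.21154 mm → contributes +1 954 976 mm⁴
  top flange (beyond web): d = 9.288462 mm → contributes +2 346 462 mm⁴
  bottom flange (beyond web): d = 9.288462 mm → contributes +2 346 462 mm⁴
Total I = 6 647 901 mm⁴.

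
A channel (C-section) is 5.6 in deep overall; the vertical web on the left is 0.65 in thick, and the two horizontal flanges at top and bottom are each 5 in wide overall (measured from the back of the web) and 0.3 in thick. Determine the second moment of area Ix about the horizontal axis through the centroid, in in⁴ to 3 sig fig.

Ix ≈ 27.9 in⁴

Break the section into simple shapes (no overlaps), measuring from the bottom-left corner of the bounding box.
Web: 0.65 × 5.6, A = 3.64 in², y = 2.8 in, Ī = 9.5125 in⁴.
Top flange (beyond web): 4.35 × 0.3, A = 1.305 in², y = 5.45 in, Ī = 0.0097875 in⁴.
Bottom flange (beyond web): 4.35 × 0.3, A = 1.305 in², y = 0.15 in, Ī = 0.0097875 in⁴.
By symmetry the centroid is at mid-height, ȳ = 2.8 in.
Transfer each piece to the horizontal axis through the centroid using Ī + A·d² with d = y − 2.8:
  web: d = 0 in → contributes +9.5125 in⁴
  top flange (beyond web): d = 2.65 in → contributes +9.1742 in⁴
  bottom flange (beyond web): d = -2.65 in → contributes +9.1742 in⁴
Total I = 27.861 in⁴.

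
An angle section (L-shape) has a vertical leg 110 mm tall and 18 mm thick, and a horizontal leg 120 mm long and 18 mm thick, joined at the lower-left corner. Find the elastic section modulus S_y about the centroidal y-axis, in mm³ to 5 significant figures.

S_y ≈ 6.1788 × 10⁴ mm³

Break the section into simple shapes (no overlaps), measuring from the bottom-left corner of the bounding box.
Vertical leg: 18 × 110, A = 1 980 mm², x = 9 mm, Ī = 53 460 mm⁴.
Horizontal leg (remainder): 102 × 18, A = 1 836 mm², x = 69 mm, Ī = 1 591 812 mm⁴.
Centroid: x̄ = ΣA·x / ΣA = 37.86792 mm.
Transfer each piece to the centroidal y-axis using Ī + A·d² with d = x − 37.86792:
  vertical leg: d = -28.86792 mm → contributes +1 703 507 mm⁴
  horizontal leg (remainder): d = 31.13208 mm → contributes +3 371 274 mm⁴
Total I = 5 074 781 mm⁴.
Extreme fibre distance c = 82.13208 mm; S = I/c = 61788.06 mm³.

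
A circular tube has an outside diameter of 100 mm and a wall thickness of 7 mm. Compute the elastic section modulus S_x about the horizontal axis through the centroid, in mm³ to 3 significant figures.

Decompose the section into non-overlapping parts with the origin at the bottom-left of its bounding rectangle.
Outer circle: ⌀100, A = 7 854 mm², y = 50 mm, Ī = 4 908 739 mm⁴.
Bore (subtracted): ⌀86, A = 5808.8 mm², y = 50 mm, Ī = 2 685 120 mm⁴.
By symmetry the centroid is at mid-height, ȳ = 50 mm.
All pieces are centred on the horizontal axis through the centroid, so I = ΣĪ (holes subtracted) = 2 223 618 mm⁴.
Extreme fibre distance c = 50 mm; S = I/c = 44 472 mm³.

S_x ≈ 4.45 × 10⁴ mm³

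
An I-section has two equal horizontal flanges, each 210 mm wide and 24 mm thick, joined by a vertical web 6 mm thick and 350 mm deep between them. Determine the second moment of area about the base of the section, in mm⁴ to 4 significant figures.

Break the section into simple shapes (no overlaps), measuring from the bottom-left corner of the bounding box.
Bottom flange: 210 × 24, A = 5 040 mm², y = 12 mm, Ī = 241 920 mm⁴.
Web: 6 × 350, A = 2 100 mm², y = 199 mm, Ī = 21 437 500 mm⁴.
Top flange: 210 × 24, A = 5 040 mm², y = 386 mm, Ī = 241 920 mm⁴.
Transfer each piece to the bottom edge using Ī + A·d² with d = y − 0:
  bottom flange: d = 12 mm → contributes +967 680 mm⁴
  web: d = 199 mm → contributes +104 599 600 mm⁴
  top flange: d = 386 mm → contributes +751 181 760 mm⁴
Total I = 856 749 040 mm⁴.

I_base ≈ 8.567 × 10⁸ mm⁴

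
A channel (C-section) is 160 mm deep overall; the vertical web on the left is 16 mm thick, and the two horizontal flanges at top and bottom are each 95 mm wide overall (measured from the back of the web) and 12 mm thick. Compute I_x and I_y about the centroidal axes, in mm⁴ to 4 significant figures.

I_x ≈ 1.587 × 10⁷ mm⁴, I_y ≈ 3.498 × 10⁶ mm⁴

Split into non-overlapping primitives; take the origin at the lower-left of the bounding box.
Web: 16 × 160, A = 2 560 mm², y = 80 mm, Ī = 5 461 333 mm⁴.
Top flange (beyond web): 79 × 12, A = 948 mm², y = 154 mm, Ī = 11 376 mm⁴.
Bottom flange (beyond web): 79 × 12, A = 948 mm², y = 6 mm, Ī = 11 376 mm⁴.
By symmetry the centroid is at mid-height, ȳ = 80 mm.
Transfer each piece to the centroidal x-axis using Ī + A·d² with d = y − 80:
  web: d = 0 mm → contributes +5 461 333 mm⁴
  top flange (beyond web): d = 74 mm → contributes +5 202 624 mm⁴
  bottom flange (beyond web): d = -74 mm → contributes +5 202 624 mm⁴
Total I = 15 866 581 mm⁴.
For the y-axis: x̄ = 28.211 mm.
Repeating about the centroidal y-axis gives I_y = 3 498 343 mm⁴.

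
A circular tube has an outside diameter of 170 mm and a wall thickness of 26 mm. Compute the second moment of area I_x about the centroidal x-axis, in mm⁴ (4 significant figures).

I_x ≈ 3.148 × 10⁷ mm⁴

Break the section into simple shapes (no overlaps), measuring from the bottom-left corner of the bounding box.
Outer circle: ⌀170, A = 22 698 mm², y = 85 mm, Ī = 40 998 275 mm⁴.
Bore (subtracted): ⌀118, A = 10935.9 mm², y = 85 mm, Ī = 9 516 953 mm⁴.
By symmetry the centroid is at mid-height, ȳ = 85 mm.
All pieces are centred on the centroidal x-axis, so I = ΣĪ (holes subtracted) = 31 481 322 mm⁴.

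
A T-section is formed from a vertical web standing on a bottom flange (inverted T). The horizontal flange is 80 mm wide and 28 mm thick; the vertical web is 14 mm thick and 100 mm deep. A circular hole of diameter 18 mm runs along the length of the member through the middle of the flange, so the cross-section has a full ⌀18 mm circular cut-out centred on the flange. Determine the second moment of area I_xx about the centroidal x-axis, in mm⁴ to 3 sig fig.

Treat the section as a set of non-overlapping primitives; coordinates are from the bounding-box lower-left.
Flange: 80 × 28, A = 2 240 mm², y = 14 mm, Ī = 146 347 mm⁴.
Web: 14 × 100, A = 1 400 mm², y = 78 mm, Ī = 1 166 667 mm⁴.
Hole (subtracted): ⌀18, A = 254.47 mm², y = 14 mm, Ī = 5 153 mm⁴.
Centroid: ȳ = ΣA·y / ΣA = 40.466 mm.
Transfer each piece to the centroidal x-axis using Ī + A·d² with d = y − 40.466:
  flange: d = -26.466 mm → contributes +1 715 302 mm⁴
  web: d = 37.534 mm → contributes +3 139 034 mm⁴
  hole: d = -26.466 mm → contributes −183 390 mm⁴
Total I = 4 670 945 mm⁴.

I_xx ≈ 4.67 × 10⁶ mm⁴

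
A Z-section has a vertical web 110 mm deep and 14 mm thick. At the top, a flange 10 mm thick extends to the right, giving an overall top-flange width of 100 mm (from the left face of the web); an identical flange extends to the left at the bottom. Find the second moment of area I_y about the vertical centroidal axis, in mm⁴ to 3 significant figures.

Treat the section as a set of non-overlapping primitives; coordinates are from the bounding-box lower-left.
Web: 14 × 110, A = 1 540 mm², x = 93 mm, Ī = 25 153 mm⁴.
Top flange (beyond web): 86 × 10, A = 860 mm², x = 143 mm, Ī = 530 047 mm⁴.
Bottom flange (beyond web): 86 × 10, A = 860 mm², x = 43 mm, Ī = 530 047 mm⁴.
Centroid: x̄ = ΣA·x / ΣA = 93 mm.
Transfer each piece to the vertical centroidal axis using Ī + A·d² with d = x − 93:
  web: d = 0 mm → contributes +25 153 mm⁴
  top flange (beyond web): d = 50 mm → contributes +2 680 047 mm⁴
  bottom flange (beyond web): d = -50 mm → contributes +2 680 047 mm⁴
Total I = 5 385 247 mm⁴.

I_y ≈ 5.39 × 10⁶ mm⁴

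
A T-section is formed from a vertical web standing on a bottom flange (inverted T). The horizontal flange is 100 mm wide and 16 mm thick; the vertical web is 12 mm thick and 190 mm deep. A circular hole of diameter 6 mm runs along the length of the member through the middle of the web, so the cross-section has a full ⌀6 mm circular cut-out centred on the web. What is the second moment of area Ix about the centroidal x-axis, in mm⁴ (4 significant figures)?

Ix ≈ 1.682 × 10⁷ mm⁴

Decompose the section into non-overlapping parts with the origin at the bottom-left of its bounding rectangle.
Flange: 100 × 16, A = 1 600 mm², y = 8 mm, Ī = 34133.3 mm⁴.
Web: 12 × 190, A = 2 280 mm², y = 111 mm, Ī = 6 859 000 mm⁴.
Hole (subtracted): ⌀6, A = 28.2743 mm², y = 111 mm, Ī = 63.6173 mm⁴.
Centroid: ȳ = ΣA·y / ΣA = 68.214 mm.
Transfer each piece to the centroidal x-axis using Ī + A·d² with d = y − 68.214:
  flange: d = -60.214 mm → contributes +5 835 291 mm⁴
  web: d = 42.786 mm → contributes +11 032 867 mm⁴
  hole: d = 42.786 mm → contributes −51823.8 mm⁴
Total I = 16 816 334 mm⁴.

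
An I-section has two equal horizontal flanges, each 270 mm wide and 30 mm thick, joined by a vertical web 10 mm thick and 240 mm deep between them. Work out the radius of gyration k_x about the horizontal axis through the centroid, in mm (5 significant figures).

Break the section into simple shapes (no overlaps), measuring from the bottom-left corner of the bounding box.
Bottom flange: 270 × 30, A = 8 100 mm², y = 15 mm, Ī = 607 500 mm⁴.
Web: 10 × 240, A = 2 400 mm², y = 150 mm, Ī = 11 520 000 mm⁴.
Top flange: 270 × 30, A = 8 100 mm², y = 285 mm, Ī = 607 500 mm⁴.
By symmetry the centroid is at mid-height, ȳ = 150 mm.
Transfer each piece to the horizontal axis through the centroid using Ī + A·d² with d = y − 150:
  bottom flange: d = -135 mm → contributes +148 230 000 mm⁴
  web: d = 0 mm → contributes +11 520 000 mm⁴
  top flange: d = 135 mm → contributes +148 230 000 mm⁴
Total I = 307 980 000 mm⁴.
Radius of gyration: k = √(I/A) = √(307 980 000 / 18 600) = 128.6781 mm.

k_x ≈ 128.68 mm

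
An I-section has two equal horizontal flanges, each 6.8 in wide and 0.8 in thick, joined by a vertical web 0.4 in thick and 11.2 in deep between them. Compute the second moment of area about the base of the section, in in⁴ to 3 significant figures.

Treat the section as a set of non-overlapping primitives; coordinates are from the bounding-box lower-left.
Bottom flange: 6.8 × 0.8, A = 5.44 in², y = 0.4 in, Ī = 0.29013 in⁴.
Web: 0.4 × 11.2, A = 4.48 in², y = 6.4 in, Ī = 46.831 in⁴.
Top flange: 6.8 × 0.8, A = 5.44 in², y = 12.4 in, Ī = 0.29013 in⁴.
Transfer each piece to the bottom edge using Ī + A·d² with d = y − 0:
  bottom flange: d = 0.4 in → contributes +1.1605 in⁴
  web: d = 6.4 in → contributes +230.33 in⁴
  top flange: d = 12.4 in → contributes +836.74 in⁴
Total I = 1068.2 in⁴.

I_base ≈ 1070 in⁴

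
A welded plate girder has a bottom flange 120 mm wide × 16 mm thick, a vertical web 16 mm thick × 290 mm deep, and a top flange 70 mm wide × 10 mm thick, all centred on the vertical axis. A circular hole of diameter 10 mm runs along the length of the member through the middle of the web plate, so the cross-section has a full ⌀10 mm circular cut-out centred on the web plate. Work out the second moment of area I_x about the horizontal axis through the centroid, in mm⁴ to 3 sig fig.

I_x ≈ 8.83 × 10⁷ mm⁴

Treat the section as a set of non-overlapping primitives; coordinates are from the bounding-box lower-left.
Bottom plate: 120 × 16, A = 1 920 mm², y = 8 mm, Ī = 40 960 mm⁴.
Web plate: 16 × 290, A = 4 640 mm², y = 161 mm, Ī = 32 518 667 mm⁴.
Top plate: 70 × 10, A = 700 mm², y = 311 mm, Ī = 5833.3 mm⁴.
Hole (subtracted): ⌀10, A = 78.54 mm², y = 161 mm, Ī = 490.87 mm⁴.
Centroid: ȳ = ΣA·y / ΣA = 134.72 mm.
Transfer each piece to the horizontal axis through the centroid using Ī + A·d² with d = y − 134.72:
  bottom plate: d = -126.72 mm → contributes +30 870 124 mm⁴
  web plate: d = 26.284 mm → contributes +35 724 289 mm⁴
  top plate: d = 176.28 mm → contributes +21 759 153 mm⁴
  hole: d = 26.284 mm → contributes −54 751 mm⁴
Total I = 88 298 816 mm⁴.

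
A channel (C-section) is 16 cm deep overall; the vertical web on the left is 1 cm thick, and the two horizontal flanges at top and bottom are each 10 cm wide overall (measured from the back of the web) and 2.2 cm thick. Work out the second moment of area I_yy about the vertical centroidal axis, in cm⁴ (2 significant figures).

I_yy ≈ 550 cm⁴

Split into non-overlapping primitives; take the origin at the lower-left of the bounding box.
Web: 1 × 16, A = 16 cm², x = 0.5 cm, Ī = 1.333 cm⁴.
Top flange (beyond web): 9 × 2.2, A = 19.8 cm², x = 5.5 cm, Ī = 133.7 cm⁴.
Bottom flange (beyond web): 9 × 2.2, A = 19.8 cm², x = 5.5 cm, Ī = 133.7 cm⁴.
Centroid: x̄ = ΣA·x / ΣA = 4.061 cm.
Transfer each piece to the vertical centroidal axis using Ī + A·d² with d = x − 4.061:
  web: d = -3.561 cm → contributes +204.2 cm⁴
  top flange (beyond web): d = 1.439 cm → contributes +174.6 cm⁴
  bottom flange (beyond web): d = 1.439 cm → contributes +174.6 cm⁴
Total I = 553.5 cm⁴.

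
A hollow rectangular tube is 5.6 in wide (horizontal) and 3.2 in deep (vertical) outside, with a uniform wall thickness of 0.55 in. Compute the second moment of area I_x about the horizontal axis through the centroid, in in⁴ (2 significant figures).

I_x ≈ 12 in⁴

Break the section into simple shapes (no overlaps), measuring from the bottom-left corner of the bounding box.
Outer rectangle: 5.6 × 3.2, A = 17.92 in², y = 1.6 in, Ī = 15.29 in⁴.
Inner void (subtracted): 4.5 × 2.1, A = 9.45 in², y = 1.6 in, Ī = 3.473 in⁴.
By symmetry the centroid is at mid-height, ȳ = 1.6 in.
All pieces are centred on the horizontal axis through the centroid, so I = ΣĪ (holes subtracted) = 11.82 in⁴.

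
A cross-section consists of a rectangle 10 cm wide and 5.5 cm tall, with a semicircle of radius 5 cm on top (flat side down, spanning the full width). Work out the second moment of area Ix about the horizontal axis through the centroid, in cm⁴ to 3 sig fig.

Split into non-overlapping primitives; take the origin at the lower-left of the bounding box.
Rectangular body: 10 × 5.5, A = 55 cm², y = 2.75 cm, Ī = 138.65 cm⁴.
Semicircular cap: semicircle r = 5, A = 39.27 cm², y = 7.6221 cm, Ī = 68.598 cm⁴.
Centroid: ȳ = ΣA·y / ΣA = 4.7796 cm.
Transfer each piece to the horizontal axis through the centroid using Ī + A·d² with d = y − 4.7796:
  rectangular body: d = -2.0296 cm → contributes +365.2 cm⁴
  semicircular cap: d = 2.8425 cm → contributes +385.89 cm⁴
Total I = 751.09 cm⁴.

Ix ≈ 751 cm⁴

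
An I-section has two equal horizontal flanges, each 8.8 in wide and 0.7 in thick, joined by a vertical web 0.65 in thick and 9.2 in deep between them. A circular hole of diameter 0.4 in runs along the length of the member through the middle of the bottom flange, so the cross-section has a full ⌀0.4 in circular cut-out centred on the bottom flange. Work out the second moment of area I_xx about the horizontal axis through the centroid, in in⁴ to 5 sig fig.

I_xx ≈ 341.45 in⁴

Break the section into simple shapes (no overlaps), measuring from the bottom-left corner of the bounding box.
Bottom flange: 8.8 × 0.7, A = 6.16 in², y = 0.35 in, Ī = 0.2515333 in⁴.
Web: 0.65 × 9.2, A = 5.98 in², y = 5.3 in, Ī = 42.17893 in⁴.
Top flange: 8.8 × 0.7, A = 6.16 in², y = 10.25 in, Ī = 0.2515333 in⁴.
Hole (subtracted): ⌀0.4, A = 0.1256637 in², y = 0.35 in, Ī = 0.001256637 in⁴.
Centroid: ȳ = ΣA·y / ΣA = 5.334226 in.
Transfer each piece to the horizontal axis through the centroid using Ī + A·d² with d = y − 5.334226:
  bottom flange: d = -4.984226 in → contributes +153.2814 in⁴
  web: d = -0.03422603 in → contributes +42.18594 in⁴
  top flange: d = 4.915774 in → contributes +149.1069 in⁴
  hole: d = -4.984226 in → contributes −3.123058 in⁴
Total I = 341.4512 in⁴.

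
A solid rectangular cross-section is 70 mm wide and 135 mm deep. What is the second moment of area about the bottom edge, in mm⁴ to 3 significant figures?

I_base ≈ 5.74 × 10⁷ mm⁴

The section: 70 × 135, A = 9 450 mm², y = 67.5 mm, Ī = 14 352 188 mm⁴.
Transfer it to the bottom edge using Ī + A·d² with d = y − 0:
  the section: d = 67.5 mm → contributes +57 408 750 mm⁴
Total I = 57 408 750 mm⁴.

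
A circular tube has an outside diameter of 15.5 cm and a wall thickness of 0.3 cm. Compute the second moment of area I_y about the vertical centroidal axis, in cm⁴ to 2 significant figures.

Decompose the section into non-overlapping parts with the origin at the bottom-left of its bounding rectangle.
Outer circle: ⌀15.5, A = 188.7 cm², x = 7.75 cm, Ī = 2 833 cm⁴.
Bore (subtracted): ⌀14.9, A = 174.4 cm², x = 7.75 cm, Ī = 2 419 cm⁴.
By symmetry the centroid is at mid-width, x̄ = 7.75 cm.
All pieces are centred on the vertical centroidal axis, so I = ΣĪ (holes subtracted) = 413.9 cm⁴.

I_y ≈ 410 cm⁴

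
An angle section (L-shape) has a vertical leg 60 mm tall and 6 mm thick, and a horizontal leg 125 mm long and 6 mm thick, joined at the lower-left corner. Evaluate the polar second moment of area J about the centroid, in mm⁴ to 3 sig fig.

J ≈ 2.06 × 10⁶ mm⁴

Split into non-overlapping primitives; take the origin at the lower-left of the bounding box.
Vertical leg: 6 × 60, A = 360 mm², y = 30 mm, Ī = 108 000 mm⁴.
Horizontal leg (remainder): 119 × 6, A = 714 mm², y = 3 mm, Ī = 2 142 mm⁴.
Centroid: ȳ = ΣA·y / ΣA = 12.05 mm.
Transfer each piece to the centroidal x-axis using Ī + A·d² with d = y − 12.05:
  vertical leg: d = 17.95 mm → contributes +223 989 mm⁴
  horizontal leg (remainder): d = -9.0503 mm → contributes +60 624 mm⁴
Total I = 284 613 mm⁴.
For the y-axis: x̄ = 44.55 mm.
Repeating about the centroidal y-axis gives I_y = 1 778 541 mm⁴.
Polar second moment: J = I_x + I_y = 2 063 154 mm⁴.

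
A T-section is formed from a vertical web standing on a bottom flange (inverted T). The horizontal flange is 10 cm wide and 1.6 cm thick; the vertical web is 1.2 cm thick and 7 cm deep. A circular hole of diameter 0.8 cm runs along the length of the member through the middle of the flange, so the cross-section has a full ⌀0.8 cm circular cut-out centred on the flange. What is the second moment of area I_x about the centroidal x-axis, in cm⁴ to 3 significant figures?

Treat the section as a set of non-overlapping primitives; coordinates are from the bounding-box lower-left.
Flange: 10 × 1.6, A = 16 cm², y = 0.8 cm, Ī = 3.4133 cm⁴.
Web: 1.2 × 7, A = 8.4 cm², y = 5.1 cm, Ī = 34.3 cm⁴.
Hole (subtracted): ⌀0.8, A = 0.50265 cm², y = 0.8 cm, Ī = 0.020106 cm⁴.
Centroid: ȳ = ΣA·y / ΣA = 2.3115 cm.
Transfer each piece to the centroidal x-axis using Ī + A·d² with d = y − 2.3115:
  flange: d = -1.5115 cm → contributes +39.966 cm⁴
  web: d = 2.7885 cm → contributes +99.618 cm⁴
  hole: d = -1.5115 cm → contributes −1.1684 cm⁴
Total I = 138.42 cm⁴.

I_x ≈ 138 cm⁴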